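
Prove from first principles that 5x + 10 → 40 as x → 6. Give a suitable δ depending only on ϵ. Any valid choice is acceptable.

Let ϵ > 0 be given. We need δ > 0 so that 0 < |x − 6| < δ implies |(5x + 10) − 40| < ϵ.
Since (5x + 10) − 40 = 5(x − 6), we have |(5x + 10) − 40| = 5|x − 6|.
So 5|x − 6| < ϵ exactly when |x − 6| < ϵ/5.
Choosing δ = ϵ/5 gives |(5x + 10) − 40| = 5|x − 6| < ϵ whenever |x − 6| < δ.

δ = ϵ/5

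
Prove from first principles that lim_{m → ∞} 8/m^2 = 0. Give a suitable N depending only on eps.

N = (8/eps)^{1/2}

Suppose eps > 0. For m ≥ 1, |8/m^2 − 0| = 8/m^2.
8/m^2 < eps ⇔ m^2 > 8/eps ⇔ m > (8/eps)^{1/2}.
Take N = (8/eps)^{1/2}. Then m > N implies 8/m^2 < eps.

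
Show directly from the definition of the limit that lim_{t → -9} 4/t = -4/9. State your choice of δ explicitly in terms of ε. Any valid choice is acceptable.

δ = min(9/2, (81/8)ε)

Fix ε > 0. We seek δ > 0 such that 0 < |t + 9| < δ implies |4/t + 4/9| < ε.
|4/t + 4/9| = 4·|-9 − t|/(9·|t|) = 4|t + 9|/(9|t|).
Require δ ≤ 9/2 so that |t| > 9 − 9/2 = 9/2, hence 9|t| > 81/2.
Then |4/t + 4/9| < 4|t + 9|/(81/2), which is < ε when |t + 9| < (81/8)ε.
Take δ = min(9/2, (81/8)ε). Then 0 < |t + 9| < δ gives both |t + 9| < 9/2 and |t + 9| < (81/8)ε, so |4/t + 4/9| < ε.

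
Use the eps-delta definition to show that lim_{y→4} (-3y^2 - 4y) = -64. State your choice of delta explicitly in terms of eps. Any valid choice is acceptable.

delta = min(1, eps/31)

Fix eps > 0. We want delta > 0 such that 0 < |y − 4| < delta implies |(-3y^2 - 4y) + 64| < eps.
(-3y^2 - 4y) + 64 = -3y^2 - 4y + 64 = (y − 4)(-3y - 16).
So |(-3y^2 - 4y) + 64| = |y − 4|·|-3y - 16|.
Require delta ≤ 1. Then |y − 4| < 1 gives |y| < 5, and by the triangle inequality |-3y - 16| ≤ 3·5 + 16 = 31.
Hence |(-3y^2 - 4y) + 64| ≤ 31|y − 4| < eps provided |y − 4| < eps/31.
Choosing delta = min(1, eps/31) ensures both conditions, hence |(-3y^2 - 4y) + 64| < eps.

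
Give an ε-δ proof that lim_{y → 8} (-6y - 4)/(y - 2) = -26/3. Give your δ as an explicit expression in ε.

Let ε > 0. We want δ > 0 with 0 < |y − 8| < δ ⇒ |(-6y - 4)/(y - 2) + 26/3| < ε.
Combining over a common denominator, (-6y - 4)/(y - 2) + 26/3 = [(-6y - 4)·6 − (-52)·(y - 2)] / [6·(y - 2)] = 16(y − 8) / (6(y - 2)).
So |(-6y - 4)/(y - 2) + 26/3| = 16|y − 8| / (6·|y − 2|).
Restrict δ ≤ 3. Then |y − 8| < 3 gives |y − 2| = |(y − 8) + 6| ≥ 6 − 3 = 3.
Hence |(-6y - 4)/(y - 2) + 26/3| < 16|y − 8|/(6·3) = (8/9)|y − 8|, which is < ε once |y − 8| < (9/8)ε.
Take δ = min(3, (9/8)ε). Then 0 < |y − 8| < δ forces both bounds, so |(-6y - 4)/(y - 2) + 26/3| < ε.

δ = min(3, (9/8)ε)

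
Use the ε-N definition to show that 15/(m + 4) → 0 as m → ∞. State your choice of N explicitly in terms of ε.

N = 15/ε

Suppose ε > 0. For m ≥ 1, |15/(m + 4) − 0| = 15/(m + 4) ≤ 15/m.
We need 15/m < ε, i.e. m > 15/ε.
Take N = 15/ε. If m > N then |15/(m + 4)| ≤ 15/m < ε.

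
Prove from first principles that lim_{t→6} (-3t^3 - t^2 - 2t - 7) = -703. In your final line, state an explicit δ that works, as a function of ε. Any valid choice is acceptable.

Let ε > 0. We want δ > 0 such that 0 < |t − 6| < δ implies |(-3t^3 - t^2 - 2t - 7) + 703| < ε.
(-3t^3 - t^2 - 2t - 7) + 703 = -3t^3 - t^2 - 2t + 696 = (t − 6)(-3t^2 - 19t - 116).
So |(-3t^3 - t^2 - 2t - 7) + 703| = |t − 6|·|-3t^2 - 19t - 116|.
Require δ ≤ 1. Then |t − 6| < 1 gives |t| < 7, and by the triangle inequality |-3t^2 - 19t - 116| ≤ 3·7^2 + 19·7 + 116 = 396.
Hence |(-3t^3 - t^2 - 2t - 7) + 703| ≤ 396|t − 6| < ε provided |t − 6| < ε/396.
Take δ = min(1, ε/396). Then 0 < |t − 6| < δ gives both |t − 6| < 1 and |t − 6| < ε/396, so |(-3t^3 - t^2 - 2t - 7) + 703| < ε.

δ = min(1, ε/396)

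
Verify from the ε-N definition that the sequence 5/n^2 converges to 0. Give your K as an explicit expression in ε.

K = (5/ε)^{1/2}

Fix ε > 0. For n ≥ 1, |5/n^2 − 0| = 5/n^2.
5/n^2 < ε ⇔ n^2 > 5/ε ⇔ n > (5/ε)^{1/2}.
Take K = (5/ε)^{1/2}. Then n > K implies 5/n^2 < ε.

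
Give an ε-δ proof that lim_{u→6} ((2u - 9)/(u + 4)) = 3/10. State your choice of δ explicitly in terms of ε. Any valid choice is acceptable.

δ = min(5, (50/17)ε)

Fix ε > 0. We want δ > 0 with 0 < |u − 6| < δ ⇒ |(2u - 9)/(u + 4) − (3/10)| < ε.
Combining over a common denominator, (2u - 9)/(u + 4) − (3/10) = [(2u - 9)·10 − 3·(u + 4)] / [10·(u + 4)] = 17(u − 6) / (10(u + 4)).
So |(2u - 9)/(u + 4) − (3/10)| = 17|u − 6| / (10·|u + 4|).
Restrict δ ≤ 5. Then |u − 6| < 5 gives |u + 4| = |(u − 6) + 10| ≥ 10 − 5 = 5.
Hence |(2u - 9)/(u + 4) − (3/10)| < 17|u − 6|/(10·5) = (17/50)|u − 6|, which is < ε once |u − 6| < (50/17)ε.
Take δ = min(5, (50/17)ε). Then 0 < |u − 6| < δ forces both bounds, so |(2u - 9)/(u + 4) − (3/10)| < ε.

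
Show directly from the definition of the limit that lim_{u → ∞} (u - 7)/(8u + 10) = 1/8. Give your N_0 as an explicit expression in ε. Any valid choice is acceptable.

N_0 = (33/32)/ε

Fix ε > 0. We seek N_0 > 0 such that u > N_0 implies |(u - 7)/(8u + 10) − (1/8)| < ε.
(u - 7)/(8u + 10) − (1/8) = (8(u - 7) − (8u + 10)) / (8(8u + 10)) = -66/(8(8u + 10)).
For u > 0 we have 8u + 10 > 8u, so |(u - 7)/(8u + 10) − (1/8)| = 66/(8(8u + 10)) < 66/(8·8u) = (33/32)/u.
Thus |(u - 7)/(8u + 10) − (1/8)| < ε whenever u > (33/32)/ε.
Take N_0 = (33/32)/ε. If u > N_0 then |(u - 7)/(8u + 10) − (1/8)| < (33/32)/u < ε.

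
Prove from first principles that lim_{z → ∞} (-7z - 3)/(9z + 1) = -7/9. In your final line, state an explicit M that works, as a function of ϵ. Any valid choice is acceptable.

Fix ϵ > 0. We seek M > 0 such that z > M implies |(-7z - 3)/(9z + 1) + 7/9| < ϵ.
(-7z - 3)/(9z + 1) + 7/9 = (9(-7z - 3) − (-7)(9z + 1)) / (9(9z + 1)) = -20/(9(9z + 1)).
For z > 0 we have 9z + 1 > 9z, so |(-7z - 3)/(9z + 1) + 7/9| = 20/(9(9z + 1)) < 20/(9·9z) = (20/81)/z.
Thus |(-7z - 3)/(9z + 1) + 7/9| < ϵ whenever z > (20/81)/ϵ.
Take M = (20/81)/ϵ. If z > M then |(-7z - 3)/(9z + 1) + 7/9| < (20/81)/z < ϵ.

M = (20/81)/ϵ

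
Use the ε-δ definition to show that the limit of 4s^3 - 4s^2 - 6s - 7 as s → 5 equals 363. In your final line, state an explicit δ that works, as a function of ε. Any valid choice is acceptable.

δ = min(1, ε/314)

Fix ε > 0. We want δ > 0 such that 0 < |s − 5| < δ implies |(4s^3 - 4s^2 - 6s - 7) − 363| < ε.
(4s^3 - 4s^2 - 6s - 7) − 363 = 4s^3 - 4s^2 - 6s - 370 = (s − 5)(4s^2 + 16s + 74).
So |(4s^3 - 4s^2 - 6s - 7) − 363| = |s − 5|·|4s^2 + 16s + 74|.
Require δ ≤ 1. Then |s − 5| < 1 gives |s| < 6, and by the triangle inequality |4s^2 + 16s + 74| ≤ 4·6^2 + 16·6 + 74 = 314.
Hence |(4s^3 - 4s^2 - 6s - 7) − 363| ≤ 314|s − 5| < ε provided |s − 5| < ε/314.
Choosing δ = min(1, ε/314) ensures both conditions, hence |(4s^3 - 4s^2 - 6s - 7) − 363| < ε.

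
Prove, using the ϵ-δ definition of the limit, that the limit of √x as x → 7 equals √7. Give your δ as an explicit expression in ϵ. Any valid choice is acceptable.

Suppose ϵ > 0. We want δ > 0 such that 0 < |x − 7| < δ implies |√x − √7| < ϵ.
Multiplying by the conjugate, |√x − √7| = |x − 7|/(√x + √7).
Restrict δ ≤ 7 so that |x − 7| < 7 forces x > 0, and then √x + √7 > √7.
Hence |√x − √7| < |x − 7|/√7, which is < ϵ once |x − 7| < √7·ϵ.
Take δ = min(7, √7·ϵ). If 0 < |x − 7| < δ then x > 0 and |√x − √7| < |x − 7|/√7 < ϵ.

δ = min(7, √7·ϵ)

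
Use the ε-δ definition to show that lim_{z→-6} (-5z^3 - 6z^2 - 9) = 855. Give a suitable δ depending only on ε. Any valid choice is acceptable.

Let ε > 0 be given. We want δ > 0 such that 0 < |z + 6| < δ implies |(-5z^3 - 6z^2 - 9) − 855| < ε.
(-5z^3 - 6z^2 - 9) − 855 = -5z^3 - 6z^2 - 864 = (z + 6)(-5z^2 + 24z - 144).
So |(-5z^3 - 6z^2 - 9) − 855| = |z + 6|·|-5z^2 + 24z - 144|.
Require δ ≤ 1. Then |z + 6| < 1 gives |z| < 7, and by the triangle inequality |-5z^2 + 24z - 144| ≤ 5·7^2 + 24·7 + 144 = 557.
Hence |(-5z^3 - 6z^2 - 9) − 855| ≤ 557|z + 6| < ε provided |z + 6| < ε/557.
Choosing δ = min(1, ε/557) ensures both conditions, hence |(-5z^3 - 6z^2 - 9) − 855| < ε.

δ = min(1, ε/557)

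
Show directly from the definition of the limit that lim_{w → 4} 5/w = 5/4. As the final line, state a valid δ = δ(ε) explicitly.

Fix ε > 0. We seek δ > 0 such that 0 < |w − 4| < δ implies |5/w − (5/4)| < ε.
|5/w − (5/4)| = 5·|4 − w|/(4·|w|) = 5|w − 4|/(4|w|).
Restrict δ ≤ 2. Then |w − 4| < 2 gives |w| > 2, so 4|w| > 8.
Then |5/w − (5/4)| < 5|w − 4|/8, which is < ε when |w − 4| < (8/5)ε.
Take δ = min(2, (8/5)ε). Then 0 < |w − 4| < δ gives both |w − 4| < 2 and |w − 4| < (8/5)ε, so |5/w − (5/4)| < ε.

δ = min(2, (8/5)ε)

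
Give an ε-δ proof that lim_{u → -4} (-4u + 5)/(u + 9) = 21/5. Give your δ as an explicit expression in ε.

Fix ε > 0. We want δ > 0 with 0 < |u + 4| < δ ⇒ |(-4u + 5)/(u + 9) − (21/5)| < ε.
Combining over a common denominator, (-4u + 5)/(u + 9) − (21/5) = [(-4u + 5)·5 − 21·(u + 9)] / [5·(u + 9)] = -41(u + 4) / (5(u + 9)).
So |(-4u + 5)/(u + 9) − (21/5)| = 41|u + 4| / (5·|u + 9|).
Restrict δ ≤ 5/2. Then |u + 4| < 5/2 gives |u + 9| = |(u + 4) + 5| ≥ 5 − 5/2 = 5/2.
Hence |(-4u + 5)/(u + 9) − (21/5)| < 41|u + 4|/(5·(5/2)) = (82/25)|u + 4|, which is < ε once |u + 4| < (25/82)ε.
Take δ = min(5/2, (25/82)ε). Then 0 < |u + 4| < δ forces both bounds, so |(-4u + 5)/(u + 9) − (21/5)| < ε.

δ = min(5/2, (25/82)ε)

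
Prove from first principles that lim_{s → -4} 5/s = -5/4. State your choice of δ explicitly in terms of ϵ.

δ = min(2, (8/5)ϵ)

Let ϵ > 0. We seek δ > 0 such that 0 < |s + 4| < δ implies |5/s + 5/4| < ϵ.
|5/s + 5/4| = 5·|-4 − s|/(4·|s|) = 5|s + 4|/(4|s|).
Restrict δ ≤ 2. Then |s + 4| < 2 gives |s| > 2, so 4|s| > 8.
Then |5/s + 5/4| < 5|s + 4|/8, which is < ϵ when |s + 4| < (8/5)ϵ.
Take δ = min(2, (8/5)ϵ). Then 0 < |s + 4| < δ gives both |s + 4| < 2 and |s + 4| < (8/5)ϵ, so |5/s + 5/4| < ϵ.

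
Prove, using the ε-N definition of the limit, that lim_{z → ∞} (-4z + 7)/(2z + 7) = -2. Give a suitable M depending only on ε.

M = (21/2)/ε

Let ε > 0. We seek M > 0 such that z > M implies |(-4z + 7)/(2z + 7) + 2| < ε.
(-4z + 7)/(2z + 7) + 2 = (2(-4z + 7) − (-4)(2z + 7)) / (2(2z + 7)) = 42/(2(2z + 7)).
For z > 0 we have 2z + 7 > 2z, so |(-4z + 7)/(2z + 7) + 2| = 42/(2(2z + 7)) < 42/(2·2z) = (21/2)/z.
Thus |(-4z + 7)/(2z + 7) + 2| < ε whenever z > (21/2)/ε.
Take M = (21/2)/ε. If z > M then |(-4z + 7)/(2z + 7) + 2| < (21/2)/z < ε.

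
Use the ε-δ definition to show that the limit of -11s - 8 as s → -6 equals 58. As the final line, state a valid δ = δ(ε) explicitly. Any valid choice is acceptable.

δ = ε/11

Fix ε > 0. We need δ > 0 so that 0 < |s + 6| < δ implies |(-11s - 8) − 58| < ε.
|(-11s - 8) − 58| = |-11s - 66| = 11|s + 6|.
So 11|s + 6| < ε exactly when |s + 6| < ε/11.
Choosing δ = ε/11 gives |(-11s - 8) − 58| = 11|s + 6| < ε whenever |s + 6| < δ.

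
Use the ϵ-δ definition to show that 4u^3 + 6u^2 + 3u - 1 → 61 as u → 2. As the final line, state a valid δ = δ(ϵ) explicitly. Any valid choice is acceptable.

δ = min(1, ϵ/109)

Fix ϵ > 0. We want δ > 0 such that 0 < |u − 2| < δ implies |(4u^3 + 6u^2 + 3u - 1) − 61| < ϵ.
(4u^3 + 6u^2 + 3u - 1) − 61 = 4u^3 + 6u^2 + 3u - 62 = (u − 2)(4u^2 + 14u + 31).
So |(4u^3 + 6u^2 + 3u - 1) − 61| = |u − 2|·|4u^2 + 14u + 31|.
Assume first that |u − 2| < 1, so |u| < 3. Then |4u^2 + 14u + 31| ≤ 4·3^2 + 14·3 + 31 = 109.
Hence |(4u^3 + 6u^2 + 3u - 1) − 61| ≤ 109|u − 2| < ϵ provided |u − 2| < ϵ/109.
Take δ = min(1, ϵ/109). Then 0 < |u − 2| < δ gives both |u − 2| < 1 and |u − 2| < ϵ/109, so |(4u^3 + 6u^2 + 3u - 1) − 61| < ϵ.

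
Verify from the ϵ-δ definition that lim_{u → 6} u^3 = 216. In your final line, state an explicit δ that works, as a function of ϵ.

Fix ϵ > 0. We seek δ > 0 with 0 < |u − 6| < δ ⇒ |u^3 − 216| < ϵ.
Factor: u^3 − 216 = (u − 6)(u^2 + 6u + 36), so |u^3 − 216| = |u − 6|·|u^2 + 6u + 36|.
Impose δ ≤ 1 so that |u| < 7; then |u^2 + 6u + 36| ≤ 127.
Hence |u^3 − 216| ≤ 127|u − 6|, which is < ϵ once |u − 6| < ϵ/127.
Take δ = min(1, ϵ/127). If 0 < |u − 6| < δ then both bounds hold and |u^3 − 216| ≤ 127|u − 6| < 127·(ϵ/127) = ϵ.

δ = min(1, ϵ/127)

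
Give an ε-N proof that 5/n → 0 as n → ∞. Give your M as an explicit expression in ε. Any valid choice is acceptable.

M = 5/ε

Fix ε > 0. For n ≥ 1, |5/n − 0| = 5/(n) ≤ 5/n.
We need 5/n < ε, i.e. n > 5/ε.
Take M = 5/ε. If n > M then |5/n| ≤ 5/n < ε.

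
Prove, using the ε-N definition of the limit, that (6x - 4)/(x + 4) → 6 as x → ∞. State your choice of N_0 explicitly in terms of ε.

Fix ε > 0. We seek N_0 > 0 such that x > N_0 implies |(6x - 4)/(x + 4) − 6| < ε.
(6x - 4)/(x + 4) − 6 = ((6x - 4) − 6(x + 4)) / ((x + 4)) = -28/((x + 4)).
For x > 0 we have x + 4 > x, so |(6x - 4)/(x + 4) − 6| = 28/((x + 4)) < 28/(x) = 28/x.
Thus |(6x - 4)/(x + 4) − 6| < ε whenever x > 28/ε.
Take N_0 = 28/ε. If x > N_0 then |(6x - 4)/(x + 4) − 6| < 28/x < ε.

N_0 = 28/ε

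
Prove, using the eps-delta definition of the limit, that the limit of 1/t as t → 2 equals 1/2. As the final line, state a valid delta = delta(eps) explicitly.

Let eps > 0. We seek delta > 0 such that 0 < |t − 2| < delta implies |1/t − (1/2)| < eps.
|1/t − (1/2)| = |2 − t|/(2·|t|) = |t − 2|/(2|t|).
Restrict delta ≤ 1. Then |t − 2| < 1 gives |t| > 1, so 2|t| > 2.
Then |1/t − (1/2)| < |t − 2|/2, which is < eps when |t − 2| < 2eps.
Take delta = min(1, 2eps). Then 0 < |t − 2| < delta gives both |t − 2| < 1 and |t − 2| < 2eps, so |1/t − (1/2)| < eps.

delta = min(1, 2eps)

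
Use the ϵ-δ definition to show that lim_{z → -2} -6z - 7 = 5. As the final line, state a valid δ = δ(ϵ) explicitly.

Fix ϵ > 0. We need δ > 0 so that 0 < |z + 2| < δ implies |(-6z - 7) − 5| < ϵ.
|(-6z - 7) − 5| = |-6z - 12| = 6|z + 2|.
So 6|z + 2| < ϵ exactly when |z + 2| < ϵ/6.
Choosing δ = ϵ/6 gives |(-6z - 7) − 5| = 6|z + 2| < ϵ whenever |z + 2| < δ.

δ = ϵ/6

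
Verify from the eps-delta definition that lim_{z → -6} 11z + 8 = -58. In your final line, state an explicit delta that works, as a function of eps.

delta = eps/11

Fix eps > 0. We need delta > 0 so that 0 < |z + 6| < delta implies |(11z + 8) + 58| < eps.
|(11z + 8) + 58| = |11z + 66| = 11|z + 6|.
Thus it suffices that |z + 6| < eps/11.
Choosing delta = eps/11 gives |(11z + 8) + 58| = 11|z + 6| < eps whenever |z + 6| < delta.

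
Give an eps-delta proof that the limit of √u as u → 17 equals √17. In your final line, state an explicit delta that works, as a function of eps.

delta = min(17, √17·eps)

Let eps > 0. We want delta > 0 such that 0 < |u − 17| < delta implies |√u − √17| < eps.
Rationalise: √u − √17 = (u − 17)/(√u + √17), so |√u − √17| = |u − 17|/(√u + √17).
Restrict delta ≤ 17 so that |u − 17| < 17 forces u > 0, and then √u + √17 > √17.
Hence |√u − √17| < |u − 17|/√17, which is < eps once |u − 17| < √17·eps.
Take delta = min(17, √17·eps). If 0 < |u − 17| < delta then u > 0 and |√u − √17| < |u − 17|/√17 < eps.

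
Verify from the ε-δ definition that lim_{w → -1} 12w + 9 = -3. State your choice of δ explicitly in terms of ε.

Let ε > 0 be given. We need δ > 0 so that 0 < |w + 1| < δ implies |(12w + 9) + 3| < ε.
Since (12w + 9) + 3 = 12(w + 1), we have |(12w + 9) + 3| = 12|w + 1|.
So 12|w + 1| < ε exactly when |w + 1| < ε/12.
Choosing δ = ε/12 gives |(12w + 9) + 3| = 12|w + 1| < ε whenever |w + 1| < δ.

δ = ε/12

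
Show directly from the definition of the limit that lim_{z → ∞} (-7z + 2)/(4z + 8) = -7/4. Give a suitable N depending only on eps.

N = 4/eps

Let eps > 0. We seek N > 0 such that z > N implies |(-7z + 2)/(4z + 8) + 7/4| < eps.
(-7z + 2)/(4z + 8) + 7/4 = (4(-7z + 2) − (-7)(4z + 8)) / (4(4z + 8)) = 64/(4(4z + 8)).
For z > 0 we have 4z + 8 > 4z, so |(-7z + 2)/(4z + 8) + 7/4| = 64/(4(4z + 8)) < 64/(4·4z) = 4/z.
Thus |(-7z + 2)/(4z + 8) + 7/4| < eps whenever z > 4/eps.
Take N = 4/eps. If z > N then |(-7z + 2)/(4z + 8) + 7/4| < 4/z < eps.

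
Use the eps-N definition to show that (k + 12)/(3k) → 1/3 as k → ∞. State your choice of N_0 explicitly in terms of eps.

N_0 = 4/eps

Fix eps > 0. For k ≥ 1, |(k + 12)/(3k) − (1/3)| = |36|/(3(3k)) = 36/(3(3k)).
Since 3k ≥ 3k for k ≥ 1, this is ≤ 36/(3·3k) = 4/k.
So |(k + 12)/(3k) − (1/3)| < eps whenever k > 4/eps.
Take N_0 = 4/eps. If k > N_0 then |(k + 12)/(3k) − (1/3)| ≤ 4/k < eps.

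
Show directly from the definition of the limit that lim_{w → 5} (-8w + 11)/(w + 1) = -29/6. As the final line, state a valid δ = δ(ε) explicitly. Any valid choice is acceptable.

Suppose ε > 0. We want δ > 0 with 0 < |w − 5| < δ ⇒ |(-8w + 11)/(w + 1) + 29/6| < ε.
Combining over a common denominator, (-8w + 11)/(w + 1) + 29/6 = [(-8w + 11)·6 − (-29)·(w + 1)] / [6·(w + 1)] = -19(w − 5) / (6(w + 1)).
So |(-8w + 11)/(w + 1) + 29/6| = 19|w − 5| / (6·|w + 1|).
Restrict δ ≤ 3. Then |w − 5| < 3 gives |w + 1| = |(w − 5) + 6| ≥ 6 − 3 = 3.
Hence |(-8w + 11)/(w + 1) + 29/6| < 19|w − 5|/(6·3) = (19/18)|w − 5|, which is < ε once |w − 5| < (18/19)ε.
Take δ = min(3, (18/19)ε). Then 0 < |w − 5| < δ forces both bounds, so |(-8w + 11)/(w + 1) + 29/6| < ε.

δ = min(3, (18/19)ε)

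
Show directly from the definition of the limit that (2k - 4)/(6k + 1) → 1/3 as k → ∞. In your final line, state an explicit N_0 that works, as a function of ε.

N_0 = (13/18)/ε

Fix ε > 0. For k ≥ 1, |(2k - 4)/(6k + 1) − (1/3)| = |-26|/(6(6k + 1)) = 26/(6(6k + 1)).
Since 6k + 1 ≥ 6k for k ≥ 1, this is ≤ 26/(6·6k) = (13/18)/k.
So |(2k - 4)/(6k + 1) − (1/3)| < ε whenever k > (13/18)/ε.
Take N_0 = (13/18)/ε. If k > N_0 then |(2k - 4)/(6k + 1) − (1/3)| ≤ (13/18)/k < ε.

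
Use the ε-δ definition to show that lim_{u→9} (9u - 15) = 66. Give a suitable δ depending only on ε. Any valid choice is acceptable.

δ = ε/9

Fix ε > 0. We need δ > 0 so that 0 < |u − 9| < δ implies |(9u - 15) − 66| < ε.
Since (9u - 15) − 66 = 9(u − 9), we have |(9u - 15) − 66| = 9|u − 9|.
So 9|u − 9| < ε exactly when |u − 9| < ε/9.
Take δ = ε/9. If 0 < |u − 9| < δ then |(9u - 15) − 66| = 9|u − 9| < 9·(ε/9) = ε.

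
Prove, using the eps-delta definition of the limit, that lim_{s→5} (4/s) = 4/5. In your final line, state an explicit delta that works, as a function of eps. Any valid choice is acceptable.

Suppose eps > 0. We seek delta > 0 such that 0 < |s − 5| < delta implies |4/s − (4/5)| < eps.
|4/s − (4/5)| = 4·|5 − s|/(5·|s|) = 4|s − 5|/(5|s|).
Require delta ≤ 5/2 so that |s| > 5 − 5/2 = 5/2, hence 5|s| > 25/2.
Then |4/s − (4/5)| < 4|s − 5|/(25/2), which is < eps when |s − 5| < (25/8)eps.
Take delta = min(5/2, (25/8)eps). Then 0 < |s − 5| < delta gives both |s − 5| < 5/2 and |s − 5| < (25/8)eps, so |4/s − (4/5)| < eps.

delta = min(5/2, (25/8)eps)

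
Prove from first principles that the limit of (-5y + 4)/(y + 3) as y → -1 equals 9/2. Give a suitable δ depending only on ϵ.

Suppose ϵ > 0. We want δ > 0 with 0 < |y + 1| < δ ⇒ |(-5y + 4)/(y + 3) − (9/2)| < ϵ.
Combining over a common denominator, (-5y + 4)/(y + 3) − (9/2) = [(-5y + 4)·2 − 9·(y + 3)] / [2·(y + 3)] = -19(y + 1) / (2(y + 3)).
So |(-5y + 4)/(y + 3) − (9/2)| = 19|y + 1| / (2·|y + 3|).
Restrict δ ≤ 1. Then |y + 1| < 1 gives |y + 3| = |(y + 1) + 2| ≥ 2 − 1 = 1.
Hence |(-5y + 4)/(y + 3) − (9/2)| < 19|y + 1|/(2·1) = (19/2)|y + 1|, which is < ϵ once |y + 1| < (2/19)ϵ.
Take δ = min(1, (2/19)ϵ). Then 0 < |y + 1| < δ forces both bounds, so |(-5y + 4)/(y + 3) − (9/2)| < ϵ.

δ = min(1, (2/19)ϵ)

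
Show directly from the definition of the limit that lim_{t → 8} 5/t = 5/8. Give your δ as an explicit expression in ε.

Let ε > 0. We seek δ > 0 such that 0 < |t − 8| < δ implies |5/t − (5/8)| < ε.
|5/t − (5/8)| = 5·|8 − t|/(8·|t|) = 5|t − 8|/(8|t|).
Restrict δ ≤ 4. Then |t − 8| < 4 gives |t| > 4, so 8|t| > 32.
Then |5/t − (5/8)| < 5|t − 8|/32, which is < ε when |t − 8| < (32/5)ε.
Take δ = min(4, (32/5)ε). Then 0 < |t − 8| < δ gives both |t − 8| < 4 and |t − 8| < (32/5)ε, so |5/t − (5/8)| < ε.

δ = min(4, (32/5)ε)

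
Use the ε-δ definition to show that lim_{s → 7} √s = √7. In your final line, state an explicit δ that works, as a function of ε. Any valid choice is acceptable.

δ = min(7, √7·ε)

Fix ε > 0. We want δ > 0 such that 0 < |s − 7| < δ implies |√s − √7| < ε.
Rationalise: √s − √7 = (s − 7)/(√s + √7), so |√s − √7| = |s − 7|/(√s + √7).
Restrict δ ≤ 7 so that |s − 7| < 7 forces s > 0, and then √s + √7 > √7.
Hence |√s − √7| < |s − 7|/√7, which is < ε once |s − 7| < √7·ε.
Take δ = min(7, √7·ε). If 0 < |s − 7| < δ then s > 0 and |√s − √7| < |s − 7|/√7 < ε.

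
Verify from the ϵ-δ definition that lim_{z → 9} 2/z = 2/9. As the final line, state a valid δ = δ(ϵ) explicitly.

Suppose ϵ > 0. We seek δ > 0 such that 0 < |z − 9| < δ implies |2/z − (2/9)| < ϵ.
|2/z − (2/9)| = 2·|9 − z|/(9·|z|) = 2|z − 9|/(9|z|).
Restrict δ ≤ 9/2. Then |z − 9| < 9/2 gives |z| > 9/2, so 9|z| > 81/2.
Then |2/z − (2/9)| < 2|z − 9|/(81/2), which is < ϵ when |z − 9| < (81/4)ϵ.
Take δ = min(9/2, (81/4)ϵ). Then 0 < |z − 9| < δ gives both |z − 9| < 9/2 and |z − 9| < (81/4)ϵ, so |2/z − (2/9)| < ϵ.

δ = min(9/2, (81/4)ϵ)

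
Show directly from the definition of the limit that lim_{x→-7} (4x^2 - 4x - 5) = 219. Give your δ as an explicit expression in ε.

δ = min(1, ε/64)

Suppose ε > 0. We want δ > 0 such that 0 < |x + 7| < δ implies |(4x^2 - 4x - 5) − 219| < ε.
(4x^2 - 4x - 5) − 219 = 4x^2 - 4x - 224 = (x + 7)(4x - 32).
So |(4x^2 - 4x - 5) − 219| = |x + 7|·|4x - 32|.
Require δ ≤ 1. Then |x + 7| < 1 gives |x| < 8, and by the triangle inequality |4x - 32| ≤ 4·8 + 32 = 64.
Hence |(4x^2 - 4x - 5) − 219| ≤ 64|x + 7| < ε provided |x + 7| < ε/64.
Choosing δ = min(1, ε/64) ensures both conditions, hence |(4x^2 - 4x - 5) − 219| < ε.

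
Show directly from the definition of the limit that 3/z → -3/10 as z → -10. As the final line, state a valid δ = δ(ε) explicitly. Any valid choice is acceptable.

Fix ε > 0. We seek δ > 0 such that 0 < |z + 10| < δ implies |3/z + 3/10| < ε.
|3/z + 3/10| = 3·|-10 − z|/(10·|z|) = 3|z + 10|/(10|z|).
Restrict δ ≤ 5. Then |z + 10| < 5 gives |z| > 5, so 10|z| > 50.
Then |3/z + 3/10| < 3|z + 10|/50, which is < ε when |z + 10| < (50/3)ε.
Take δ = min(5, (50/3)ε). Then 0 < |z + 10| < δ gives both |z + 10| < 5 and |z + 10| < (50/3)ε, so |3/z + 3/10| < ε.

δ = min(5, (50/3)ε)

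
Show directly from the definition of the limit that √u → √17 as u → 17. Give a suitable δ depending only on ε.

Let ε > 0 be given. We want δ > 0 such that 0 < |u − 17| < δ implies |√u − √17| < ε.
Multiplying by the conjugate, |√u − √17| = |u − 17|/(√u + √17).
Restrict δ ≤ 17 so that |u − 17| < 17 forces u > 0, and then √u + √17 > √17.
Hence |√u − √17| < |u − 17|/√17, which is < ε once |u − 17| < √17·ε.
Take δ = min(17, √17·ε). If 0 < |u − 17| < δ then u > 0 and |√u − √17| < |u − 17|/√17 < ε.

δ = min(17, √17·ε)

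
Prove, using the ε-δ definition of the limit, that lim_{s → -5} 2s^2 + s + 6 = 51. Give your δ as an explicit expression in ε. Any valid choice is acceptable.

δ = min(1, ε/21)

Fix ε > 0. We want δ > 0 such that 0 < |s + 5| < δ implies |(2s^2 + s + 6) − 51| < ε.
(2s^2 + s + 6) − 51 = 2s^2 + s - 45 = (s + 5)(2s - 9).
So |(2s^2 + s + 6) − 51| = |s + 5|·|2s - 9|.
Require δ ≤ 1. Then |s + 5| < 1 gives |s| < 6, and by the triangle inequality |2s - 9| ≤ 2·6 + 9 = 21.
Hence |(2s^2 + s + 6) − 51| ≤ 21|s + 5| < ε provided |s + 5| < ε/21.
Take δ = min(1, ε/21). Then 0 < |s + 5| < δ gives both |s + 5| < 1 and |s + 5| < ε/21, so |(2s^2 + s + 6) − 51| < ε.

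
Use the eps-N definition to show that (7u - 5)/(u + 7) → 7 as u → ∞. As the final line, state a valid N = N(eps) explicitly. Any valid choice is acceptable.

Let eps > 0. We seek N > 0 such that u > N implies |(7u - 5)/(u + 7) − 7| < eps.
(7u - 5)/(u + 7) − 7 = ((7u - 5) − 7(u + 7)) / ((u + 7)) = -54/((u + 7)).
For u > 0 we have u + 7 > u, so |(7u - 5)/(u + 7) − 7| = 54/((u + 7)) < 54/(u) = 54/u.
Thus |(7u - 5)/(u + 7) − 7| < eps whenever u > 54/eps.
Take N = 54/eps. If u > N then |(7u - 5)/(u + 7) − 7| < 54/u < eps.

N = 54/eps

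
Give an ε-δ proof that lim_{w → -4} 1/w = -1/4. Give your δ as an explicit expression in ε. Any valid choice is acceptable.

δ = min(2, 8ε)

Fix ε > 0. We seek δ > 0 such that 0 < |w + 4| < δ implies |1/w + 1/4| < ε.
|1/w + 1/4| = |-4 − w|/(4·|w|) = |w + 4|/(4|w|).
Restrict δ ≤ 2. Then |w + 4| < 2 gives |w| > 2, so 4|w| > 8.
Then |1/w + 1/4| < |w + 4|/8, which is < ε when |w + 4| < 8ε.
Take δ = min(2, 8ε). Then 0 < |w + 4| < δ gives both |w + 4| < 2 and |w + 4| < 8ε, so |1/w + 1/4| < ε.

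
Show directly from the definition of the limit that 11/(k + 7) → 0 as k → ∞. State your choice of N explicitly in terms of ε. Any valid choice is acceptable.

Let ε > 0. For k ≥ 1, |11/(k + 7) − 0| = 11/(k + 7) ≤ 11/k.
We need 11/k < ε, i.e. k > 11/ε.
Take N = 11/ε. If k > N then |11/(k + 7)| ≤ 11/k < ε.

N = 11/ε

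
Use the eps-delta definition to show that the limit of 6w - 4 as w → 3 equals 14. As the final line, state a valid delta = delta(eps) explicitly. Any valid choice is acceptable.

Suppose eps > 0. We need delta > 0 so that 0 < |w − 3| < delta implies |(6w - 4) − 14| < eps.
|(6w - 4) − 14| = |6w - 18| = 6|w − 3|.
So 6|w − 3| < eps exactly when |w − 3| < eps/6.
Take delta = eps/6. If 0 < |w − 3| < delta then |(6w - 4) − 14| = 6|w − 3| < 6·(eps/6) = eps.

delta = eps/6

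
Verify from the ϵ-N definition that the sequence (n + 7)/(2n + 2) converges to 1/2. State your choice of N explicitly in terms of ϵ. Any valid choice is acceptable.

Let ϵ > 0. For n ≥ 1, |(n + 7)/(2n + 2) − (1/2)| = |12|/(2(2n + 2)) = 12/(2(2n + 2)).
Since 2n + 2 ≥ 2n for n ≥ 1, this is ≤ 12/(2·2n) = 3/n.
So |(n + 7)/(2n + 2) − (1/2)| < ϵ whenever n > 3/ϵ.
Take N = 3/ϵ. If n > N then |(n + 7)/(2n + 2) − (1/2)| ≤ 3/n < ϵ.

N = 3/ϵ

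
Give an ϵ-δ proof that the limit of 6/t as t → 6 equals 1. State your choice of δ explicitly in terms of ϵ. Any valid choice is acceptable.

δ = min(3, 3ϵ)

Let ϵ > 0 be given. We seek δ > 0 such that 0 < |t − 6| < δ implies |6/t − 1| < ϵ.
|6/t − 1| = 6·|6 − t|/(6·|t|) = 6|t − 6|/(6|t|).
Require δ ≤ 3 so that |t| > 6 − 3 = 3, hence 6|t| > 18.
Then |6/t − 1| < 6|t − 6|/18, which is < ϵ when |t − 6| < 3ϵ.
Take δ = min(3, 3ϵ). Then 0 < |t − 6| < δ gives both |t − 6| < 3 and |t − 6| < 3ϵ, so |6/t − 1| < ϵ.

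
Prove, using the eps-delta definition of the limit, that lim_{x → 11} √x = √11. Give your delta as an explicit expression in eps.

delta = min(11, √11·eps)

Suppose eps > 0. We want delta > 0 such that 0 < |x − 11| < delta implies |√x − √11| < eps.
Rationalise: √x − √11 = (x − 11)/(√x + √11), so |√x − √11| = |x − 11|/(√x + √11).
Restrict delta ≤ 11 so that |x − 11| < 11 forces x > 0, and then √x + √11 > √11.
Hence |√x − √11| < |x − 11|/√11, which is < eps once |x − 11| < √11·eps.
Take delta = min(11, √11·eps). If 0 < |x − 11| < delta then x > 0 and |√x − √11| < |x − 11|/√11 < eps.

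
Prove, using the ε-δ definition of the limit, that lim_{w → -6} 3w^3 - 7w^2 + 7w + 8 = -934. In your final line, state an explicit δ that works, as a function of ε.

δ = min(2, ε/549)

Fix ε > 0. We want δ > 0 such that 0 < |w + 6| < δ implies |(3w^3 - 7w^2 + 7w + 8) + 934| < ε.
(3w^3 - 7w^2 + 7w + 8) + 934 = 3w^3 - 7w^2 + 7w + 942 = (w + 6)(3w^2 - 25w + 157).
So |(3w^3 - 7w^2 + 7w + 8) + 934| = |w + 6|·|3w^2 - 25w + 157|.
Assume first that |w + 6| < 2, so |w| < 8. Then |3w^2 - 25w + 157| ≤ 3·8^2 + 25·8 + 157 = 549.
Hence |(3w^3 - 7w^2 + 7w + 8) + 934| ≤ 549|w + 6| < ε provided |w + 6| < ε/549.
Take δ = min(2, ε/549). Then 0 < |w + 6| < δ gives both |w + 6| < 2 and |w + 6| < ε/549, so |(3w^3 - 7w^2 + 7w + 8) + 934| < ε.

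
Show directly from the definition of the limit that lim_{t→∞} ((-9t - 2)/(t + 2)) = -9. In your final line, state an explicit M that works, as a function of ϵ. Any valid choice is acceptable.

M = 16/ϵ

Suppose ϵ > 0. We seek M > 0 such that t > M implies |(-9t - 2)/(t + 2) + 9| < ϵ.
(-9t - 2)/(t + 2) + 9 = ((-9t - 2) − (-9)(t + 2)) / ((t + 2)) = 16/((t + 2)).
For t > 0 we have t + 2 > t, so |(-9t - 2)/(t + 2) + 9| = 16/((t + 2)) < 16/(t) = 16/t.
Thus |(-9t - 2)/(t + 2) + 9| < ϵ whenever t > 16/ϵ.
Take M = 16/ϵ. If t > M then |(-9t - 2)/(t + 2) + 9| < 16/t < ϵ.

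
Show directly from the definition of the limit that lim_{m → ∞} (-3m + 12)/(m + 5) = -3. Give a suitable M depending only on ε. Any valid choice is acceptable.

M = 27/ε

Let ε > 0 be given. For m ≥ 1, |(-3m + 12)/(m + 5) + 3| = |27|/((m + 5)) = 27/((m + 5)).
Since m + 5 ≥ m for m ≥ 1, this is ≤ 27/(m) = 27/m.
So |(-3m + 12)/(m + 5) + 3| < ε whenever m > 27/ε.
Take M = 27/ε. If m > M then |(-3m + 12)/(m + 5) + 3| ≤ 27/m < ε.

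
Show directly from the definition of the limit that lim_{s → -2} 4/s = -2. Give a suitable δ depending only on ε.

δ = min(1, (1/2)ε)

Let ε > 0 be given. We seek δ > 0 such that 0 < |s + 2| < δ implies |4/s + 2| < ε.
|4/s + 2| = 4·|-2 − s|/(2·|s|) = 4|s + 2|/(2|s|).
Restrict δ ≤ 1. Then |s + 2| < 1 gives |s| > 1, so 2|s| > 2.
Then |4/s + 2| < 4|s + 2|/2, which is < ε when |s + 2| < (1/2)ε.
Take δ = min(1, (1/2)ε). Then 0 < |s + 2| < δ gives both |s + 2| < 1 and |s + 2| < (1/2)ε, so |4/s + 2| < ε.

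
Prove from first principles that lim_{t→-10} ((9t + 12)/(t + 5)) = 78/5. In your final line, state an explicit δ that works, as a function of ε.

δ = min(5/2, (25/66)ε)

Suppose ε > 0. We want δ > 0 with 0 < |t + 10| < δ ⇒ |(9t + 12)/(t + 5) − (78/5)| < ε.
Combining over a common denominator, (9t + 12)/(t + 5) − (78/5) = [(9t + 12)·(-5) − (-78)·(t + 5)] / [(-5)·(t + 5)] = 33(t + 10) / ((-5)(t + 5)).
So |(9t + 12)/(t + 5) − (78/5)| = 33|t + 10| / (5·|t + 5|).
Restrict δ ≤ 5/2. Then |t + 10| < 5/2 gives |t + 5| = |(t + 10) + (-5)| ≥ 5 − 5/2 = 5/2.
Hence |(9t + 12)/(t + 5) − (78/5)| < 33|t + 10|/(5·(5/2)) = (66/25)|t + 10|, which is < ε once |t + 10| < (25/66)ε.
Take δ = min(5/2, (25/66)ε). Then 0 < |t + 10| < δ forces both bounds, so |(9t + 12)/(t + 5) − (78/5)| < ε.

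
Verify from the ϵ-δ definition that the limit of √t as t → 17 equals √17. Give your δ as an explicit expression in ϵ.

Suppose ϵ > 0. We want δ > 0 such that 0 < |t − 17| < δ implies |√t − √17| < ϵ.
Rationalise: √t − √17 = (t − 17)/(√t + √17), so |√t − √17| = |t − 17|/(√t + √17).
Restrict δ ≤ 17 so that |t − 17| < 17 forces t > 0, and then √t + √17 > √17.
Hence |√t − √17| < |t − 17|/√17, which is < ϵ once |t − 17| < √17·ϵ.
Take δ = min(17, √17·ϵ). If 0 < |t − 17| < δ then t > 0 and |√t − √17| < |t − 17|/√17 < ϵ.

δ = min(17, √17·ϵ)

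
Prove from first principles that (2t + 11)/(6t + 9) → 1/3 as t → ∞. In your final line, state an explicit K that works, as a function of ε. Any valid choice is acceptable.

K = (4/3)/ε

Suppose ε > 0. We seek K > 0 such that t > K implies |(2t + 11)/(6t + 9) − (1/3)| < ε.
(2t + 11)/(6t + 9) − (1/3) = (6(2t + 11) − 2(6t + 9)) / (6(6t + 9)) = 48/(6(6t + 9)).
For t > 0 we have 6t + 9 > 6t, so |(2t + 11)/(6t + 9) − (1/3)| = 48/(6(6t + 9)) < 48/(6·6t) = (4/3)/t.
Thus |(2t + 11)/(6t + 9) − (1/3)| < ε whenever t > (4/3)/ε.
Take K = (4/3)/ε. If t > K then |(2t + 11)/(6t + 9) − (1/3)| < (4/3)/t < ε.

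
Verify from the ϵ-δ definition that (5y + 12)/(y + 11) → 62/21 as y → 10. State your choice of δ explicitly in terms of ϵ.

Suppose ϵ > 0. We want δ > 0 with 0 < |y − 10| < δ ⇒ |(5y + 12)/(y + 11) − (62/21)| < ϵ.
Combining over a common denominator, (5y + 12)/(y + 11) − (62/21) = [(5y + 12)·21 − 62·(y + 11)] / [21·(y + 11)] = 43(y − 10) / (21(y + 11)).
So |(5y + 12)/(y + 11) − (62/21)| = 43|y − 10| / (21·|y + 11|).
Require δ ≤ 21/2, so |y + 11| ≥ |21| − |y − 10| > 21 − 21/2 = 21/2.
Hence |(5y + 12)/(y + 11) − (62/21)| < 43|y − 10|/(21·(21/2)) = (86/441)|y − 10|, which is < ϵ once |y − 10| < (441/86)ϵ.
Take δ = min(21/2, (441/86)ϵ). Then 0 < |y − 10| < δ forces both bounds, so |(5y + 12)/(y + 11) − (62/21)| < ϵ.

δ = min(21/2, (441/86)ϵ)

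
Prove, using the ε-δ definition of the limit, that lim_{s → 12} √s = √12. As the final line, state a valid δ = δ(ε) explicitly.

Let ε > 0. We want δ > 0 such that 0 < |s − 12| < δ implies |√s − √12| < ε.
Multiplying by the conjugate, |√s − √12| = |s − 12|/(√s + √12).
Restrict δ ≤ 12 so that |s − 12| < 12 forces s > 0, and then √s + √12 > √12.
Hence |√s − √12| < |s − 12|/√12, which is < ε once |s − 12| < √12·ε.
Take δ = min(12, √12·ε). If 0 < |s − 12| < δ then s > 0 and |√s − √12| < |s − 12|/√12 < ε.

δ = min(12, √12·ε)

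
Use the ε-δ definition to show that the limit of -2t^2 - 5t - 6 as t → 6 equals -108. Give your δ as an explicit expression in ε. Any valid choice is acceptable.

Fix ε > 0. We want δ > 0 such that 0 < |t − 6| < δ implies |(-2t^2 - 5t - 6) + 108| < ε.
(-2t^2 - 5t - 6) + 108 = -2t^2 - 5t + 102 = (t − 6)(-2t - 17).
So |(-2t^2 - 5t - 6) + 108| = |t − 6|·|-2t - 17|.
Assume first that |t − 6| < 1, so |t| < 7. Then |-2t - 17| ≤ 2·7 + 17 = 31.
Hence |(-2t^2 - 5t - 6) + 108| ≤ 31|t − 6| < ε provided |t − 6| < ε/31.
Choosing δ = min(1, ε/31) ensures both conditions, hence |(-2t^2 - 5t - 6) + 108| < ε.

δ = min(1, ε/31)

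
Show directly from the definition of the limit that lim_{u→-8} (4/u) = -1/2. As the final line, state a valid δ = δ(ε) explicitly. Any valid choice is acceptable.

Suppose ε > 0. We seek δ > 0 such that 0 < |u + 8| < δ implies |4/u + 1/2| < ε.
|4/u + 1/2| = 4·|-8 − u|/(8·|u|) = 4|u + 8|/(8|u|).
Restrict δ ≤ 4. Then |u + 8| < 4 gives |u| > 4, so 8|u| > 32.
Then |4/u + 1/2| < 4|u + 8|/32, which is < ε when |u + 8| < 8ε.
Take δ = min(4, 8ε). Then 0 < |u + 8| < δ gives both |u + 8| < 4 and |u + 8| < 8ε, so |4/u + 1/2| < ε.

δ = min(4, 8ε)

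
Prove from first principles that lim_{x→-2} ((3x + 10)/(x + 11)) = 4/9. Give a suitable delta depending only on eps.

Let eps > 0. We want delta > 0 with 0 < |x + 2| < delta ⇒ |(3x + 10)/(x + 11) − (4/9)| < eps.
Combining over a common denominator, (3x + 10)/(x + 11) − (4/9) = [(3x + 10)·9 − 4·(x + 11)] / [9·(x + 11)] = 23(x + 2) / (9(x + 11)).
So |(3x + 10)/(x + 11) − (4/9)| = 23|x + 2| / (9·|x + 11|).
Require delta ≤ 9/2, so |x + 11| ≥ |9| − |x + 2| > 9 − 9/2 = 9/2.
Hence |(3x + 10)/(x + 11) − (4/9)| < 23|x + 2|/(9·(9/2)) = (46/81)|x + 2|, which is < eps once |x + 2| < (81/46)eps.
Take delta = min(9/2, (81/46)eps). Then 0 < |x + 2| < delta forces both bounds, so |(3x + 10)/(x + 11) − (4/9)| < eps.

delta = min(9/2, (81/46)eps)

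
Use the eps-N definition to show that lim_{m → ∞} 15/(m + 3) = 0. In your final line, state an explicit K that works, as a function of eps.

K = 15/eps

Fix eps > 0. For m ≥ 1, |15/(m + 3) − 0| = 15/(m + 3) ≤ 15/m.
We need 15/m < eps, i.e. m > 15/eps.
Take K = 15/eps. If m > K then |15/(m + 3)| ≤ 15/m < eps.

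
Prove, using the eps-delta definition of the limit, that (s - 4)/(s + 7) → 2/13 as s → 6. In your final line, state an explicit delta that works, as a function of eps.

delta = min(13/2, (169/22)eps)

Fix eps > 0. We want delta > 0 with 0 < |s − 6| < delta ⇒ |(s - 4)/(s + 7) − (2/13)| < eps.
Combining over a common denominator, (s - 4)/(s + 7) − (2/13) = [(s - 4)·13 − 2·(s + 7)] / [13·(s + 7)] = 11(s − 6) / (13(s + 7)).
So |(s - 4)/(s + 7) − (2/13)| = 11|s − 6| / (13·|s + 7|).
Restrict delta ≤ 13/2. Then |s − 6| < 13/2 gives |s + 7| = |(s − 6) + 13| ≥ 13 − 13/2 = 13/2.
Hence |(s - 4)/(s + 7) − (2/13)| < 11|s − 6|/(13·(13/2)) = (22/169)|s − 6|, which is < eps once |s − 6| < (169/22)eps.
Take delta = min(13/2, (169/22)eps). Then 0 < |s − 6| < delta forces both bounds, so |(s - 4)/(s + 7) − (2/13)| < eps.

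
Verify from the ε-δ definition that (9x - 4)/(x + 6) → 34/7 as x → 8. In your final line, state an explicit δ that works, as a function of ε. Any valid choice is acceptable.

δ = min(7, (49/29)ε)

Let ε > 0. We want δ > 0 with 0 < |x − 8| < δ ⇒ |(9x - 4)/(x + 6) − (34/7)| < ε.
Combining over a common denominator, (9x - 4)/(x + 6) − (34/7) = [(9x - 4)·14 − 68·(x + 6)] / [14·(x + 6)] = 58(x − 8) / (14(x + 6)).
So |(9x - 4)/(x + 6) − (34/7)| = 58|x − 8| / (14·|x + 6|).
Restrict δ ≤ 7. Then |x − 8| < 7 gives |x + 6| = |(x − 8) + 14| ≥ 14 − 7 = 7.
Hence |(9x - 4)/(x + 6) − (34/7)| < 58|x − 8|/(14·7) = (29/49)|x − 8|, which is < ε once |x − 8| < (49/29)ε.
Take δ = min(7, (49/29)ε). Then 0 < |x − 8| < δ forces both bounds, so |(9x - 4)/(x + 6) − (34/7)| < ε.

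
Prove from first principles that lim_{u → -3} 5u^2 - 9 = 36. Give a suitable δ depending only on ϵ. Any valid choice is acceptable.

δ = min(1, ϵ/35)

Let ϵ > 0. We want δ > 0 such that 0 < |u + 3| < δ implies |(5u^2 - 9) − 36| < ϵ.
(5u^2 - 9) − 36 = 5u^2 - 45 = (u + 3)(5u - 15).
So |(5u^2 - 9) − 36| = |u + 3|·|5u - 15|.
Assume first that |u + 3| < 1, so |u| < 4. Then |5u - 15| ≤ 5·4 + 15 = 35.
Hence |(5u^2 - 9) − 36| ≤ 35|u + 3| < ϵ provided |u + 3| < ϵ/35.
Take δ = min(1, ϵ/35). Then 0 < |u + 3| < δ gives both |u + 3| < 1 and |u + 3| < ϵ/35, so |(5u^2 - 9) − 36| < ϵ.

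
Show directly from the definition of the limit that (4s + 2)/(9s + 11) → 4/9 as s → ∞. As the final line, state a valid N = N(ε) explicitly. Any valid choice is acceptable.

N = (26/81)/ε

Fix ε > 0. We seek N > 0 such that s > N implies |(4s + 2)/(9s + 11) − (4/9)| < ε.
(4s + 2)/(9s + 11) − (4/9) = (9(4s + 2) − 4(9s + 11)) / (9(9s + 11)) = -26/(9(9s + 11)).
For s > 0 we have 9s + 11 > 9s, so |(4s + 2)/(9s + 11) − (4/9)| = 26/(9(9s + 11)) < 26/(9·9s) = (26/81)/s.
Thus |(4s + 2)/(9s + 11) − (4/9)| < ε whenever s > (26/81)/ε.
Take N = (26/81)/ε. If s > N then |(4s + 2)/(9s + 11) − (4/9)| < (26/81)/s < ε.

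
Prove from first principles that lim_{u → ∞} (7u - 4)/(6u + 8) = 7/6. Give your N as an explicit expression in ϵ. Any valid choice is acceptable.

Fix ϵ > 0. We seek N > 0 such that u > N implies |(7u - 4)/(6u + 8) − (7/6)| < ϵ.
(7u - 4)/(6u + 8) − (7/6) = (6(7u - 4) − 7(6u + 8)) / (6(6u + 8)) = -80/(6(6u + 8)).
For u > 0 we have 6u + 8 > 6u, so |(7u - 4)/(6u + 8) − (7/6)| = 80/(6(6u + 8)) < 80/(6·6u) = (20/9)/u.
Thus |(7u - 4)/(6u + 8) − (7/6)| < ϵ whenever u > (20/9)/ϵ.
Take N = (20/9)/ϵ. If u > N then |(7u - 4)/(6u + 8) − (7/6)| < (20/9)/u < ϵ.

N = (20/9)/ϵ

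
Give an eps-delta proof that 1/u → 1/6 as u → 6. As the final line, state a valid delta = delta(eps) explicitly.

Suppose eps > 0. We seek delta > 0 such that 0 < |u − 6| < delta implies |1/u − (1/6)| < eps.
|1/u − (1/6)| = |6 − u|/(6·|u|) = |u − 6|/(6|u|).
Restrict delta ≤ 3. Then |u − 6| < 3 gives |u| > 3, so 6|u| > 18.
Then |1/u − (1/6)| < |u − 6|/18, which is < eps when |u − 6| < 18eps.
Take delta = min(3, 18eps). Then 0 < |u − 6| < delta gives both |u − 6| < 3 and |u − 6| < 18eps, so |1/u − (1/6)| < eps.

delta = min(3, 18eps)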